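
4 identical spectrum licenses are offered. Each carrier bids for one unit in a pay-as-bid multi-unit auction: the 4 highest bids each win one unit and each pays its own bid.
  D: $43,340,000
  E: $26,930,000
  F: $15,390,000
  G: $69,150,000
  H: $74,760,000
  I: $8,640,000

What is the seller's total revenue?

Total revenue: $214,180,000

Bids ranked high→low: 74,760,000 (H), 69,150,000 (G), 43,340,000 (D), 26,930,000 (E), 15,390,000 (F), 8,640,000 (I)
The 4 highest are H, G, D, E.
Total revenue = 74,760,000 + 69,150,000 + 43,340,000 + 26,930,000 = $214,180,000.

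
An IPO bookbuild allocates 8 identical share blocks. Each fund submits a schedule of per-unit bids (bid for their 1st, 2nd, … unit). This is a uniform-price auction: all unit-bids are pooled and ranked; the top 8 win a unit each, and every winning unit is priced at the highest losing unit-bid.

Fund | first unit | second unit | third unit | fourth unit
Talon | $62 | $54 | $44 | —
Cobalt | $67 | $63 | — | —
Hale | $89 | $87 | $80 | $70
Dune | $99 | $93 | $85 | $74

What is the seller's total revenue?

All unit-bids, highest first — top 8: 99 (Dune-1), 93 (Dune-2), 89 (Hale-1), 87 (Hale-2), 85 (Dune-3), 80 (Hale-3), 74 (Dune-4), 70 (Hale-4)
The (k+1)-th unit-bid is $67.
Allocation: Dune 4, Hale 4. Every unit priced at $67.
Revenue = 8 × 67 = $536.

Total revenue: $536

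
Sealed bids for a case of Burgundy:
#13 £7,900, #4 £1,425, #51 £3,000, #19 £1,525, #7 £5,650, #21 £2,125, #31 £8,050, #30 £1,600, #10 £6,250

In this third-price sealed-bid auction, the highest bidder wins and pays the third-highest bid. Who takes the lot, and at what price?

#31 pays £6,250

Rule: the highest bidder wins and pays the third-highest bid.
Bids in order: 8,050 (#31) > 7,900 (#13) > 6,250 (#10) > 5,650 (#7) > 3,000 (#51) > 2,125 (#21) > …
#31 is highest; pays the third-highest bid, £6,250.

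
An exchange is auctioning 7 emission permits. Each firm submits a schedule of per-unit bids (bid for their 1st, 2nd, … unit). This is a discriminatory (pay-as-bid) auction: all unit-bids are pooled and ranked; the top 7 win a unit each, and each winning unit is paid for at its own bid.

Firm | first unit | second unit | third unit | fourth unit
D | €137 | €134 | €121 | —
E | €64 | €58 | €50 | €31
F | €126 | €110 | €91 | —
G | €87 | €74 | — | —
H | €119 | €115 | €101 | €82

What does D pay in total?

Pooled unit-bids ranked (top 7): 137 (D-1), 134 (D-2), 126 (F-1), 121 (D-3), 119 (H-1), 115 (H-2), 110 (F-2)
Next rejected bid: €101 (not a price — pay-as-bid).
D's winning unit-bids: 137 + 134 + 121 = €392.

D pays €392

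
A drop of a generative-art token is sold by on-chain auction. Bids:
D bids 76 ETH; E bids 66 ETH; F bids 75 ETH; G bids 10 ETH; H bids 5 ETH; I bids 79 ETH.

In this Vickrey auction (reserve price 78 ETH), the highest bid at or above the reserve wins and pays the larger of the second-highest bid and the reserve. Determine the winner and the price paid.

Bids ranked: 79 (I) > 76 (D) > 75 (F) > 66 (E) > 10 (G) > 5 (H)
Highest eligible bid: I at 79 ETH.
max(second-highest 76 ETH, reserve 78 ETH) = 78 ETH.

I pays 78 ETH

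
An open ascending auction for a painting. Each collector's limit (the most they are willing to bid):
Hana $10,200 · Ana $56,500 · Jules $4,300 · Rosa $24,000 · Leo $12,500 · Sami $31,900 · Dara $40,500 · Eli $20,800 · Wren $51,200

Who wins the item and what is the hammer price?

Limits ranked: 56,500 (Ana) > 51,200 (Wren) > 40,500 (Dara) > 31,900 (Sami) > 24,000 (Rosa) > 20,800 (Eli) > …
Bidding ends when Wren exits at $51,200; Ana takes it.

Ana wins at $51,200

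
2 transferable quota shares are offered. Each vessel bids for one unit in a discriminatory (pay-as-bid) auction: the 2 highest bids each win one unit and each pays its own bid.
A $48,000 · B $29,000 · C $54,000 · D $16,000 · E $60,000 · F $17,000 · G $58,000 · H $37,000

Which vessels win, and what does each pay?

E $60,000, G $58,000

Bids ranked high→low: 60,000 (E), 58,000 (G), 54,000 (C), 48,000 (A), …
The 2 highest are E, G.
Each winner pays its own bid: E $60,000, G $58,000.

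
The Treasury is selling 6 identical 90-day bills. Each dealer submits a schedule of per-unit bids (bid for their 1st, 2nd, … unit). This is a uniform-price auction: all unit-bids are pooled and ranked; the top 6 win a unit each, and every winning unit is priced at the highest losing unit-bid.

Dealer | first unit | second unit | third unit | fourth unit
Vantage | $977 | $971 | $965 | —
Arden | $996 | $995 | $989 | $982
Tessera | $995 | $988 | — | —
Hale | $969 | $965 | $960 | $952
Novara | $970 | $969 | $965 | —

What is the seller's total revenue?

Total revenue: $5,862

Pooled unit-bids ranked (top 6): 996 (Arden-1), 995 (Arden-2), 995 (Tessera-1), 989 (Arden-3), 988 (Tessera-2), 982 (Arden-4)
Highest rejected unit-bid = $977.
Allocation: Arden 4, Tessera 2. Every unit priced at $977.
Revenue = 6 × 977 = $5,862.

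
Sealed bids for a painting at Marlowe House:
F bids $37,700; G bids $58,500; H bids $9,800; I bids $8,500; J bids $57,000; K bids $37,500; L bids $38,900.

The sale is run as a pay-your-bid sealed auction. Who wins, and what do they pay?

G pays $58,500

Bids ranked: 58,500 (G) > 57,000 (J) > 38,900 (L) > 37,700 (F) > 37,500 (K) > 9,800 (H) > …
G is highest → pays own bid, $58,500.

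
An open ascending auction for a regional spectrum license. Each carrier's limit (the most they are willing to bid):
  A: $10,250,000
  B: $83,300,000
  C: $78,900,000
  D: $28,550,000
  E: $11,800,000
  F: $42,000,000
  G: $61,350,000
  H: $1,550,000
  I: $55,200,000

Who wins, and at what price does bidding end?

B wins at $78,900,000

Limits in order: 83,300,000 (B) > 78,900,000 (C) > 61,350,000 (G) > 55,200,000 (I) > 42,000,000 (F) > 28,550,000 (D) > …
C is the last rival to drop out, at $78,900,000; B remains and wins at that price.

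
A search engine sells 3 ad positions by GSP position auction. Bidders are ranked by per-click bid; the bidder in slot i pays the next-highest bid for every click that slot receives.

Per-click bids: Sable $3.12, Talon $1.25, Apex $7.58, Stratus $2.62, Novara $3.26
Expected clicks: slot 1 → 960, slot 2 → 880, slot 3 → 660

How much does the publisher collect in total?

Ranked by bid: $7.58 (Apex) > $3.26 (Novara) > $3.12 (Sable) > $2.62 (Stratus) > …
Slot 1: Apex pays $3.26 × 960 = $3129.60
Slot 2: Novara pays $3.12 × 880 = $2745.60
Slot 3: Sable pays $2.62 × 660 = $1729.20
Total = $7604.40

Total revenue: $7604.40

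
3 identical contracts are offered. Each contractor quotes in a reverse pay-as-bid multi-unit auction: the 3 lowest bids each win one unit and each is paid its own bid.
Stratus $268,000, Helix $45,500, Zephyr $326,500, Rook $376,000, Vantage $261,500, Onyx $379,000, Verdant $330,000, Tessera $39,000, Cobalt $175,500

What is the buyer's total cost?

Total cost: $260,000

Sorting: 39,000 (Tessera), 45,500 (Helix), 175,500 (Cobalt), 261,500 (Vantage), 268,000 (Stratus), …
Lowest 3: Tessera, Helix, Cobalt.
Total cost = 39,000 + 45,500 + 175,500 = $260,000.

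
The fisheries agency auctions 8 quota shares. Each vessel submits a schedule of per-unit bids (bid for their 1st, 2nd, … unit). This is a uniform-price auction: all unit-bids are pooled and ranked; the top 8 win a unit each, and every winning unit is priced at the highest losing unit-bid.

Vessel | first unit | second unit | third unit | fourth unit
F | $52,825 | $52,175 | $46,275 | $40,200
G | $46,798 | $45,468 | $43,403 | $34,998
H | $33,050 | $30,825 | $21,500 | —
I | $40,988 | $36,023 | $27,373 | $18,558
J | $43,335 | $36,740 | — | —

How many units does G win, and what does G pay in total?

Merging the schedules and taking the best 8: 52,825 (F-1), 52,175 (F-2), 46,798 (G-1), 46,275 (F-3), 45,468 (G-2), 43,403 (G-3), 43,335 (J-1), 40,988 (I-1)
Highest rejected unit-bid = $40,200.
G wins 3 unit(s) at $40,200 each.

G: 3 units, pays $120,600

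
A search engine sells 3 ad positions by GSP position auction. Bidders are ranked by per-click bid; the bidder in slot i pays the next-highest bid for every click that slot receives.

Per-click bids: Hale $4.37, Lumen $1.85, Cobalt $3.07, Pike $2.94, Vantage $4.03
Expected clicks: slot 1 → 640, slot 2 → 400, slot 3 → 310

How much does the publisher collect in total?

Total revenue: $4718.60

Ranked by bid: $4.37 (Hale) > $4.03 (Vantage) > $3.07 (Cobalt) > $2.94 (Pike) > …
Slot 1: Hale pays $4.03 × 640 = $2579.20
Slot 2: Vantage pays $3.07 × 400 = $1228.00
Slot 3: Cobalt pays $2.94 × 310 = $911.40
Total = $4718.60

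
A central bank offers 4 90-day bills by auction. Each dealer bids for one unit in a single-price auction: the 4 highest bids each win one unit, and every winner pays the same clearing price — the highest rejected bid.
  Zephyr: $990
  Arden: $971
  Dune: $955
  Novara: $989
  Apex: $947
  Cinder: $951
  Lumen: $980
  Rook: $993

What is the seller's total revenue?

Ordering the bids: 993 (Rook), 990 (Zephyr), 989 (Novara), 980 (Lumen), 971 (Arden), 955 (Dune), …
Winners (4 units): Rook, Zephyr, Novara, Lumen.
Highest unsuccessful bid: $971 → clearing price.
Total revenue = 4 × $971 = $3,884.

Total revenue: $3,884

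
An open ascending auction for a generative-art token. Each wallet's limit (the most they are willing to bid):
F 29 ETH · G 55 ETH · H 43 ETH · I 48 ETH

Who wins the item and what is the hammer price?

G wins at 48 ETH

Open ascending-bid auction: the price rises until one bidder remains; the winner pays the price at which the last rival dropped out.
Sorting limits: 55 (G) > 48 (I) > 43 (H) > 29 (F)
Once the price passes 48 ETH, only G is left; the hammer falls at I's limit of 48 ETH.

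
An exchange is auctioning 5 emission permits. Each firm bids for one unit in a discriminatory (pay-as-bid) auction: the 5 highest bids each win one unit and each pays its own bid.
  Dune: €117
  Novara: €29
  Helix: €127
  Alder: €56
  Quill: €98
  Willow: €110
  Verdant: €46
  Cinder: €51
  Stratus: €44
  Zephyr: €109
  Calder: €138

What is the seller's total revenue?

Ordering the bids: 138 (Calder), 127 (Helix), 117 (Dune), 110 (Willow), 109 (Zephyr), 98 (Quill), 56 (Alder), …
Top 5: Calder, Helix, Dune, Willow, Zephyr.
Total revenue = 138 + 127 + 117 + 110 + 109 = €601.

Total revenue: €601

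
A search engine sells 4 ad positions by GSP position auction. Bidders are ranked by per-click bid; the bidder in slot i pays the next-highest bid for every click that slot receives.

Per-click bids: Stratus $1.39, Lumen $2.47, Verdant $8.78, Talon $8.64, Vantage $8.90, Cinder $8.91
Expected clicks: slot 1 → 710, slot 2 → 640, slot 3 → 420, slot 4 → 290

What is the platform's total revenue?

Sorting advertisers: $8.91 (Cinder) > $8.90 (Vantage) > $8.78 (Verdant) > $8.64 (Talon) > $2.47 (Lumen) > …
Slot 1: Cinder pays $8.90 × 710 = $6319.00
Slot 2: Vantage pays $8.78 × 640 = $5619.20
Slot 3: Verdant pays $8.64 × 420 = $3628.80
Slot 4: Talon pays $2.47 × 290 = $716.30
Total = $16283.30

Total revenue: $16283.30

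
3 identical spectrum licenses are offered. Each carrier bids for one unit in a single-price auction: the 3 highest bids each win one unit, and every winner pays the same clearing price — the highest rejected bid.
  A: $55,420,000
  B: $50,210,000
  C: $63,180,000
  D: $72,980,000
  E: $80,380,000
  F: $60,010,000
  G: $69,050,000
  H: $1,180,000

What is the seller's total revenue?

Bids ranked high→low: 80,380,000 (E), 72,980,000 (D), 69,050,000 (G), 63,180,000 (C), 60,010,000 (F), …
The 3 highest are E, D, G.
Clearing price = highest rejected bid = $63,180,000.
Total revenue = 3 × $63,180,000 = $189,540,000.

Total revenue: $189,540,000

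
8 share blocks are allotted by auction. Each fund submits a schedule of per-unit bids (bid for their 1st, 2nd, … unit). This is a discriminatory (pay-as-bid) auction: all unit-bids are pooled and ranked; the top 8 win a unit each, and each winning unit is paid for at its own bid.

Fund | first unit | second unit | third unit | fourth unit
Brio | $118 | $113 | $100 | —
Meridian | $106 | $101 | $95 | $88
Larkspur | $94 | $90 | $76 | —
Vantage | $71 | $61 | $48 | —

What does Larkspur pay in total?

Merging the schedules and taking the best 8: 118 (Brio-1), 113 (Brio-2), 106 (Meridian-1), 101 (Meridian-2), 100 (Brio-3), 95 (Meridian-3), 94 (Larkspur-1), 90 (Larkspur-2)
Next rejected bid: $88 (not a price — pay-as-bid).
Larkspur's winning unit-bids: 94 + 90 = $184.

Larkspur pays $184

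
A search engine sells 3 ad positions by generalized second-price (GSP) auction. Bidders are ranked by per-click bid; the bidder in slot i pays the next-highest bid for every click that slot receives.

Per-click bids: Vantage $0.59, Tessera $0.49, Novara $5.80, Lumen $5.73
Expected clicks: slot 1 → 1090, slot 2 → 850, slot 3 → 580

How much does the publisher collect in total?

Sorting advertisers: $5.80 (Novara) > $5.73 (Lumen) > $0.59 (Vantage) > $0.49 (Tessera)
Slot 1: Novara pays $5.73 × 1090 = $6245.70
Slot 2: Lumen pays $0.59 × 850 = $501.50
Slot 3: Vantage pays $0.49 × 580 = $284.20
Total = $7031.40

Total revenue: $7031.40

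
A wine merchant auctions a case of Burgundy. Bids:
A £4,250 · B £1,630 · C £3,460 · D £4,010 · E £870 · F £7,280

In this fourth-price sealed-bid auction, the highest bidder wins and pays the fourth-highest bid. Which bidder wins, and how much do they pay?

Rule: the highest bidder wins and pays the fourth-highest bid.
Bids in order: 7,280 (F) > 4,250 (A) > 4,010 (D) > 3,460 (C) > 1,630 (B) > 870 (E)
F wins; payment is bid #4 in the ranking = £3,460.

F pays £3,460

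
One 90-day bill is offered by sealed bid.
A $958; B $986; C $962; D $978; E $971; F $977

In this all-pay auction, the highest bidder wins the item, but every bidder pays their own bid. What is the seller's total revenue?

Total revenue: $5,832

Rule: the highest bidder wins the item, but every bidder pays their own bid.
Sorting bids: 986 (B) > 978 (D) > 977 (F) > 971 (E) > 962 (C) > 958 (A)
Every bidder forfeits their bid regardless of winning.
Revenue = 958 + 986 + 962 + 978 + 971 + 977 = $5,832.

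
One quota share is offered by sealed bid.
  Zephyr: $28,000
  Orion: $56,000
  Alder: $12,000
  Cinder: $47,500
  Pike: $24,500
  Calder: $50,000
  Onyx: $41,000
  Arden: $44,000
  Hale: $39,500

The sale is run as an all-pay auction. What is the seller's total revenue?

Total revenue: $342,500

Bids in order: 56,000 (Orion) > 50,000 (Calder) > 47,500 (Cinder) > 44,000 (Arden) > 41,000 (Onyx) > 39,500 (Hale) > …
Orion wins with the top bid; all bids are sunk regardless.
Every bidder forfeits their bid regardless of winning.
Revenue = 28,000 + 56,000 + 12,000 + 47,500 + 24,500 + 50,000 + 41,000 + 44,000 + 39,500 = $342,500.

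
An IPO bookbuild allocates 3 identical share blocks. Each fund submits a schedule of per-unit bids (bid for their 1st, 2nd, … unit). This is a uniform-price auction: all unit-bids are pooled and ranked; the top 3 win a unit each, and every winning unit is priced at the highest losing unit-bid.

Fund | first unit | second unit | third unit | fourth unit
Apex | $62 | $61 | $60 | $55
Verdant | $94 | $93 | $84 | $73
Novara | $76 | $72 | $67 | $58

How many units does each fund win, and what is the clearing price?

Verdant 3; clearing price $76

Merging the schedules and taking the best 3: 94 (Verdant-1), 93 (Verdant-2), 84 (Verdant-3)
First bid not allocated: $76.
Allocation: Verdant 3.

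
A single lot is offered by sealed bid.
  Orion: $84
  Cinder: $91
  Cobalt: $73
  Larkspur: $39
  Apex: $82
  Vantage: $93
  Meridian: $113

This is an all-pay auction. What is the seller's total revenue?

Bids in order: 113 (Meridian) > 93 (Vantage) > 91 (Cinder) > 84 (Orion) > 82 (Apex) > 73 (Cobalt) > …
Meridian wins with the top bid; all bids are sunk regardless.
Every bidder forfeits their bid regardless of winning.
Revenue = 84 + 91 + 73 + 39 + 82 + 93 + 113 = $575.

Total revenue: $575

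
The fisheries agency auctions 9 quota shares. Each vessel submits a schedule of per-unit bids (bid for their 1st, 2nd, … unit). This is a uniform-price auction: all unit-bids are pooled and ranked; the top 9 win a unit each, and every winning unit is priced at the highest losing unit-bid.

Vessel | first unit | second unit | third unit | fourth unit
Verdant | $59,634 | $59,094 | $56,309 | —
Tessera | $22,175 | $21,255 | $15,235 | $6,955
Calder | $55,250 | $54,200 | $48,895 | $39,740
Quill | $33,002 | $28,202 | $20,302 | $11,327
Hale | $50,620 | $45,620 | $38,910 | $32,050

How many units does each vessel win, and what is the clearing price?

Merging the schedules and taking the best 9: 59,634 (Verdant-1), 59,094 (Verdant-2), 56,309 (Verdant-3), 55,250 (Calder-1), 54,200 (Calder-2), 50,620 (Hale-1), 48,895 (Calder-3), 45,620 (Hale-2), 39,740 (Calder-4)
Highest rejected unit-bid = $38,910.
Allocation: Calder 4, Hale 2, Verdant 3.

Calder 4, Hale 2, Verdant 3; clearing price $38,910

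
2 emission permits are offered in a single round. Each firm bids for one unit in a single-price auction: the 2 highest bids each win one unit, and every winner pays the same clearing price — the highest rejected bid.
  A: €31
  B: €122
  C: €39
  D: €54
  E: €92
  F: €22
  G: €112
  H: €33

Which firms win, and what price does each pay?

B, G; each pays €92

Ordering the bids: 122 (B), 112 (G), 92 (E), 54 (D), …
Top 2: B, G.
Clearing price = highest rejected bid = €92.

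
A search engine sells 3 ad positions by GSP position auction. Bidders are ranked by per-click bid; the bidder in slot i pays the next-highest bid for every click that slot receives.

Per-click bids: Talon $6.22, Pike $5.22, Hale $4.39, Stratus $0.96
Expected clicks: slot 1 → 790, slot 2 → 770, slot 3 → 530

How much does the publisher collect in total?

Ranked by bid: $6.22 (Talon) > $5.22 (Pike) > $4.39 (Hale) > $0.96 (Stratus)
Slot 1: Talon pays $5.22 × 790 = $4123.80
Slot 2: Pike pays $4.39 × 770 = $3380.30
Slot 3: Hale pays $0.96 × 530 = $508.80
Total = $8012.90

Total revenue: $8012.90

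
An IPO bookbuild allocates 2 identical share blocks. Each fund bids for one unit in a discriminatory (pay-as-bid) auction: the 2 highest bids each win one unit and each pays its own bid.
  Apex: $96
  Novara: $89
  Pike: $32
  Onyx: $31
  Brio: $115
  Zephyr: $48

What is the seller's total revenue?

Bids ranked high→low: 115 (Brio), 96 (Apex), 89 (Novara), 48 (Zephyr), …
The 2 highest are Brio, Apex.
Total revenue = 115 + 96 = $211.

Total revenue: $211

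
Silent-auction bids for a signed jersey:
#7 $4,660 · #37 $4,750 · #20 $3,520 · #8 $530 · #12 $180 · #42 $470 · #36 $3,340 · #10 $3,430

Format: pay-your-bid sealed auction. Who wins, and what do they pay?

#37 pays $4,750

Rule: the highest bidder wins and pays their own bid.
Bids ranked: 4,750 (#37) > 4,660 (#7) > 3,520 (#20) > 3,430 (#10) > 3,340 (#36) > 530 (#8) > …
First-price: #37 pays what they bid, $4,750.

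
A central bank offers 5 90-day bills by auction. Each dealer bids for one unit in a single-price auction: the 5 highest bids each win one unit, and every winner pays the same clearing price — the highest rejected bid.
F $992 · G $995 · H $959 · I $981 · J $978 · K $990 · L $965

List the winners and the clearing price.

G, F, K, I, J; each pays $965

Sorting: 995 (G), 992 (F), 990 (K), 981 (I), 978 (J), 965 (L), 959 (H)
Winners (5 units): G, F, K, I, J.
Clearing price = highest rejected bid = $965.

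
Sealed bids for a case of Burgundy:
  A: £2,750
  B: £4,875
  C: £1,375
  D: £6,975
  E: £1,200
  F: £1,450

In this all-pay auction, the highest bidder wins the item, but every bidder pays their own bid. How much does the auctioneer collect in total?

Total revenue: £18,625

Bids ranked: 6,975 (D) > 4,875 (B) > 2,750 (A) > 1,450 (F) > 1,375 (C) > 1,200 (E)
Every bidder forfeits their bid regardless of winning.
Revenue = 2,750 + 4,875 + 1,375 + 6,975 + 1,200 + 1,450 = £18,625.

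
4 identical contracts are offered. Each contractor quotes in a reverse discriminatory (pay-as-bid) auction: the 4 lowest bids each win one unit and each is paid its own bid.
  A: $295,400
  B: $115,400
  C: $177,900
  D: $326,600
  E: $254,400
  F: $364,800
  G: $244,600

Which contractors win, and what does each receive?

B $115,400, C $177,900, G $244,600, E $254,400

Sorting: 115,400 (B), 177,900 (C), 244,600 (G), 254,400 (E), 295,400 (A), 326,600 (D), …
The 4 lowest are B, C, G, E.
Each winner is paid its own bid: B $115,400, C $177,900, G $244,600, E $254,400.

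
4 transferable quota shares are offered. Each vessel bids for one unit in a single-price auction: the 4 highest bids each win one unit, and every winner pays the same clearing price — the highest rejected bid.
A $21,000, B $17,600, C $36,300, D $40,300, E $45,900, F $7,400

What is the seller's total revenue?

Ordering the bids: 45,900 (E), 40,300 (D), 36,300 (C), 21,000 (A), 17,600 (B), 7,400 (F)
Top 4: E, D, C, A.
Clearing price = highest rejected bid = $17,600.
Total revenue = 4 × $17,600 = $70,400.

Total revenue: $70,400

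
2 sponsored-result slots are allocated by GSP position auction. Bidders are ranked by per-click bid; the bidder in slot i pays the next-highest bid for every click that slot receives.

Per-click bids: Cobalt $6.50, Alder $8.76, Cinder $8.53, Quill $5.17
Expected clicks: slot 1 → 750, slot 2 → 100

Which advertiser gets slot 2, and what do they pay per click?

Cinder; $6.50 per click

Ranked by bid: $8.76 (Alder) > $8.53 (Cinder) > $6.50 (Cobalt) > …
Slot 2 goes to the second-ranked bidder, Cinder, who pays the next bid down: $6.50/click.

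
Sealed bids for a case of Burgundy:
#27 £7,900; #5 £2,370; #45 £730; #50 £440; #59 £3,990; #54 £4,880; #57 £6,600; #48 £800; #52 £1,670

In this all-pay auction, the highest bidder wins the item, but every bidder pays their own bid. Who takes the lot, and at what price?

#27 pays £7,900

Bids ranked: 7,900 (#27) > 6,600 (#57) > 4,880 (#54) > 3,990 (#59) > 2,370 (#5) > 1,670 (#52) > …
#27 wins with the top bid; all bids are sunk regardless.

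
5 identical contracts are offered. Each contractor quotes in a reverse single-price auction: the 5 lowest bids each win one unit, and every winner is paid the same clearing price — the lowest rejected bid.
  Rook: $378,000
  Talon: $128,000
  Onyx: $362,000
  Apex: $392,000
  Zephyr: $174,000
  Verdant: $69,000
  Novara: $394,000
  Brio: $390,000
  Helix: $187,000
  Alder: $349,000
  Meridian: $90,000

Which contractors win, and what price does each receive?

Verdant, Meridian, Talon, Zephyr, Helix; each is paid $349,000

Ordering the bids: 69,000 (Verdant), 90,000 (Meridian), 128,000 (Talon), 174,000 (Zephyr), 187,000 (Helix), 349,000 (Alder), 362,000 (Onyx), …
Winners (5 units): Verdant, Meridian, Talon, Zephyr, Helix.
Lowest unsuccessful bid: $349,000 → clearing price.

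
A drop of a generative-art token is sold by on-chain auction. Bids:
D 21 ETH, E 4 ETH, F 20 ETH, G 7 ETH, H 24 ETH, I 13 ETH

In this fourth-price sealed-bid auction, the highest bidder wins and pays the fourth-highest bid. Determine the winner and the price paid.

H pays 13 ETH

Sorting bids: 24 (H) > 21 (D) > 20 (F) > 13 (I) > 7 (G) > 4 (E)
H is highest; pays the fourth-highest bid, 13 ETH.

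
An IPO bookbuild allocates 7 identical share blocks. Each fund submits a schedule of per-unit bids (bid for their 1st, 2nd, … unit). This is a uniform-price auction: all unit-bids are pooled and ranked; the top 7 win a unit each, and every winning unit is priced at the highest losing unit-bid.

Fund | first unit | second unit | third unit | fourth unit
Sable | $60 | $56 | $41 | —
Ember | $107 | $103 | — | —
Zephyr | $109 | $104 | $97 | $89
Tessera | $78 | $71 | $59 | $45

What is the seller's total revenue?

Merging the schedules and taking the best 7: 109 (Zephyr-1), 107 (Ember-1), 104 (Zephyr-2), 103 (Ember-2), 97 (Zephyr-3), 89 (Zephyr-4), 78 (Tessera-1)
First bid not allocated: $71.
Allocation: Ember 2, Tessera 1, Zephyr 4. Every unit priced at $71.
Revenue = 7 × 71 = $497.

Total revenue: $497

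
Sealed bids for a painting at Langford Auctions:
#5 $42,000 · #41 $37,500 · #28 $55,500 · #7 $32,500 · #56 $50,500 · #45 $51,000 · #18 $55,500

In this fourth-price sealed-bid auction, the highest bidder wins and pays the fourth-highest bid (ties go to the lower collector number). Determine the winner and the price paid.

Sorting bids: 55,500 (#18) > 55,500 (#28) > 51,000 (#45) > 50,500 (#56) > 42,000 (#5) > 37,500 (#41) > …
#18 and #28 tie at $55,500; tie-break gives it to #18.
#18 wins; payment is bid #4 in the ranking = $50,500.

#18 pays $50,500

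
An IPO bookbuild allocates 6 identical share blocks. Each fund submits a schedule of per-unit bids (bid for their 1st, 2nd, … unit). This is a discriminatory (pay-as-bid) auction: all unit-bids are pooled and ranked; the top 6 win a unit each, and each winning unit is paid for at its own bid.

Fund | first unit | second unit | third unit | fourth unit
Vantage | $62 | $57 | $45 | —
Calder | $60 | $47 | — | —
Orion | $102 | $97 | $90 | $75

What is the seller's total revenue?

Merging the schedules and taking the best 6: 102 (Orion-1), 97 (Orion-2), 90 (Orion-3), 75 (Orion-4), 62 (Vantage-1), 60 (Calder-1)
Next rejected bid: $57 (not a price — pay-as-bid).
Each winning unit pays its own bid.
Revenue = 102 + 97 + 90 + 75 + 62 + 60 = $486.

Total revenue: $486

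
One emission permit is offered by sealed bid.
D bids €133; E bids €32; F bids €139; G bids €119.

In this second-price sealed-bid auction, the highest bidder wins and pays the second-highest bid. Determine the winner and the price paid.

Second-price sealed-bid auction: the highest bidder wins and pays the second-highest bid.
Bids in order: 139 (F) > 133 (D) > 119 (G) > 32 (E)
F is highest; pays the second-highest bid, €133.

F pays €133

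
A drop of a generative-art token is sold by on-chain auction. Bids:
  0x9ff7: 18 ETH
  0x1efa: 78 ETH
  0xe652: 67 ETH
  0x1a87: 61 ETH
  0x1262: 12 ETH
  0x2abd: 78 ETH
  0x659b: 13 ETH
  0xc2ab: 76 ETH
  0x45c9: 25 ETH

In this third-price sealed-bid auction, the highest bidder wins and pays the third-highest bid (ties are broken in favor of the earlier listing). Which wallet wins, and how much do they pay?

Rule: the highest bidder wins and pays the third-highest bid.
Bids in order: 78 (0x1efa) > 78 (0x2abd) > 76 (0xc2ab) > 67 (0xe652) > 61 (0x1a87) > 25 (0x45c9) > …
0x1efa and 0x2abd tie at 78 ETH; tie-break gives it to 0x1efa.
0x1efa wins; payment is bid #3 in the ranking = 76 ETH.

0x1efa pays 76 ETH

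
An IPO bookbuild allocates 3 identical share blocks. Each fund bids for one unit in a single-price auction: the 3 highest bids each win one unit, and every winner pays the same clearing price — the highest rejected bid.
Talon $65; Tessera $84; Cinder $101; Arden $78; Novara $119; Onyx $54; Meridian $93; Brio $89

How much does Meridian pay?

Bids ranked high→low: 119 (Novara), 101 (Cinder), 93 (Meridian), 89 (Brio), 84 (Tessera), …
The 3 highest are Novara, Cinder, Meridian.
Clearing price = highest rejected bid = $89.
Meridian wins → pays $89.

Meridian pays $89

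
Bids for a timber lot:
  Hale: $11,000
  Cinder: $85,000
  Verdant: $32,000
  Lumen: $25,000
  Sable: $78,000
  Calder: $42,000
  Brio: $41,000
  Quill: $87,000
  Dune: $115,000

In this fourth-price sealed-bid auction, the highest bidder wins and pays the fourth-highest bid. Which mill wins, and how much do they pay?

Dune pays $78,000

Rule: the highest bidder wins and pays the fourth-highest bid.
Bids ranked: 115,000 (Dune) > 87,000 (Quill) > 85,000 (Cinder) > 78,000 (Sable) > 42,000 (Calder) > 41,000 (Brio) > …
Dune wins; payment is bid #4 in the ranking = $78,000.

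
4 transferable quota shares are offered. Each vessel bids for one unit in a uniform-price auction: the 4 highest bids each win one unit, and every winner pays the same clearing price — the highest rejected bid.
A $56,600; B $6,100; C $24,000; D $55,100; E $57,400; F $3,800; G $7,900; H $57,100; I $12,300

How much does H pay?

H pays $24,000

Sorting: 57,400 (E), 57,100 (H), 56,600 (A), 55,100 (D), 24,000 (C), 12,300 (I), …
Top 4: E, H, A, D.
Highest unsuccessful bid: $24,000 → clearing price.
H wins → pays $24,000.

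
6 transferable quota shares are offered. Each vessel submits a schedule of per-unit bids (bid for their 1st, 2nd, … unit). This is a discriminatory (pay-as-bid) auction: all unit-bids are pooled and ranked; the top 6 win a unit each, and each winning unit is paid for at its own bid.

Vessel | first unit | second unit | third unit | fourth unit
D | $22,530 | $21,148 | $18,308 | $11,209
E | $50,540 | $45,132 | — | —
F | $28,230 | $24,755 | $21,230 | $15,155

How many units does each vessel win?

D 1, E 2, F 3

All unit-bids, highest first — top 6: 50,540 (E-1), 45,132 (E-2), 28,230 (F-1), 24,755 (F-2), 22,530 (D-1), 21,230 (F-3)
Next rejected bid: $21,148 (not a price — pay-as-bid).
Allocation: D 1, E 2, F 3.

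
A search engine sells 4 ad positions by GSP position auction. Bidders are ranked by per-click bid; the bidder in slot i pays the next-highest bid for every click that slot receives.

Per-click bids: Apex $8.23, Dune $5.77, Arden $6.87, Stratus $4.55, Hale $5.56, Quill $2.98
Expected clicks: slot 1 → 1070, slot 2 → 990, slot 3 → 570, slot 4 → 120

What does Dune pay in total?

Ranked by bid: $8.23 (Apex) > $6.87 (Arden) > $5.77 (Dune) > $5.56 (Hale) > $4.55 (Stratus) > …
Dune holds slot 3 → pays next bid $5.56 × 570 clicks = $3169.20.

Dune pays $3169.20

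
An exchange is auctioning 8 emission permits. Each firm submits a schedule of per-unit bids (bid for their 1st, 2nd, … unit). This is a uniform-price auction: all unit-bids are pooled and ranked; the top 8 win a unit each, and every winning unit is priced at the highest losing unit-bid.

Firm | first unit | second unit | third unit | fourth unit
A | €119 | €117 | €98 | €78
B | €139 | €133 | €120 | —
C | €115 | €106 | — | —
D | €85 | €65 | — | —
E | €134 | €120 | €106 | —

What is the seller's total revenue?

Merging the schedules and taking the best 8: 139 (B-1), 134 (E-1), 133 (B-2), 120 (B-3), 120 (E-2), 119 (A-1), 117 (A-2), 115 (C-1)
The (k+1)-th unit-bid is €106.
Allocation: A 2, B 3, C 1, E 2. Every unit priced at €106.
Revenue = 8 × 106 = €848.

Total revenue: €848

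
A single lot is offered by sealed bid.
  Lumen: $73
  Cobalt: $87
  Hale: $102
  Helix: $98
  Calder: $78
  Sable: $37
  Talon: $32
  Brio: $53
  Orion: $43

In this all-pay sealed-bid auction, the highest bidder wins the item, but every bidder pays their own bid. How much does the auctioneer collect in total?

Sorting bids: 102 (Hale) > 98 (Helix) > 87 (Cobalt) > 78 (Calder) > 73 (Lumen) > 53 (Brio) > …
Hale wins with the top bid; all bids are sunk regardless.
Every bidder forfeits their bid regardless of winning.
Revenue = 73 + 87 + 102 + 98 + 78 + 37 + 32 + 53 + 43 = $603.

Total revenue: $603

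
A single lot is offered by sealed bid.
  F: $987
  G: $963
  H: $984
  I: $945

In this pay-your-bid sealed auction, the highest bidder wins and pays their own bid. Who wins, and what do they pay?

Sorting bids: 987 (F) > 984 (H) > 963 (G) > 945 (I)
F is highest → pays own bid, $987.

F pays $987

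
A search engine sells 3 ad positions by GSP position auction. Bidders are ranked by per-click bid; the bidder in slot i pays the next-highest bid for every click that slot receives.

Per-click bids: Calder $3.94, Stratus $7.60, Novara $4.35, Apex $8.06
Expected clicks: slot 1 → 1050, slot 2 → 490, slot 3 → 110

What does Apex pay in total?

Ranked by bid: $8.06 (Apex) > $7.60 (Stratus) > $4.35 (Novara) > $3.94 (Calder)
Apex holds slot 1 → pays next bid $7.60 × 1050 clicks = $7980.00.

Apex pays $7980.00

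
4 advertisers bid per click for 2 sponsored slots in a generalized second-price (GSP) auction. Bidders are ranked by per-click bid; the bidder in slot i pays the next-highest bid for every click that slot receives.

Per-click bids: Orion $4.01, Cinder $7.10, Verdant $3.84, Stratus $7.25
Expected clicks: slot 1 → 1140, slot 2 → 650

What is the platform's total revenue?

Total revenue: $10700.50

Per-click bids in order: $7.25 (Stratus) > $7.10 (Cinder) > $4.01 (Orion) > …
Slot 1: Stratus pays $7.10 × 1140 = $8094.00
Slot 2: Cinder pays $4.01 × 650 = $2606.50
Total = $10700.50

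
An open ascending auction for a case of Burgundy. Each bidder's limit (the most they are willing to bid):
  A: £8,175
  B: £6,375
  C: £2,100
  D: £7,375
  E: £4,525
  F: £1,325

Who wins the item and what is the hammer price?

A wins at £7,375

Limits ranked: 8,175 (A) > 7,375 (D) > 6,375 (B) > 4,525 (E) > 2,100 (C) > 1,325 (F)
Once the price passes £7,375, only A is left; the hammer falls at D's limit of £7,375.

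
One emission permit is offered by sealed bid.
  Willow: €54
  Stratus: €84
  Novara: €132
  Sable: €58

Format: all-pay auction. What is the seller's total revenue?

Total revenue: €328

Bids in order: 132 (Novara) > 84 (Stratus) > 58 (Sable) > 54 (Willow)
Novara wins with the top bid; all bids are sunk regardless.
Every bidder forfeits their bid regardless of winning.
Revenue = 54 + 84 + 132 + 58 = €328.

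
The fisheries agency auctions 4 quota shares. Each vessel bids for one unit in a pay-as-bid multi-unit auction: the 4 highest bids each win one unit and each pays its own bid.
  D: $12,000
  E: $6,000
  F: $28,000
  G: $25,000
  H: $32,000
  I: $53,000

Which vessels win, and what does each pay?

Ordering the bids: 53,000 (I), 32,000 (H), 28,000 (F), 25,000 (G), 12,000 (D), 6,000 (E)
The 4 highest are I, H, F, G.
Each winner pays its own bid: I $53,000, H $32,000, F $28,000, G $25,000.

I $53,000, H $32,000, F $28,000, G $25,000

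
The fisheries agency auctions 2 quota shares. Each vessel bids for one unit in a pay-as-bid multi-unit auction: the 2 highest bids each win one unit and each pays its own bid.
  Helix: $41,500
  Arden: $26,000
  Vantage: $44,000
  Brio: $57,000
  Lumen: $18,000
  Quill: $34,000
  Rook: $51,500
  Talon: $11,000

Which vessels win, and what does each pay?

Bids ranked high→low: 57,000 (Brio), 51,500 (Rook), 44,000 (Vantage), 41,500 (Helix), …
The 2 highest are Brio, Rook.
Each winner pays its own bid: Brio $57,000, Rook $51,500.

Brio $57,000, Rook $51,500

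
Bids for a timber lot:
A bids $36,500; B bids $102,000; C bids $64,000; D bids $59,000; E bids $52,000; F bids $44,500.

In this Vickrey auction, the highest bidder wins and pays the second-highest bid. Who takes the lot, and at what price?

B pays $64,000

Sorting bids: 102,000 (B) > 64,000 (C) > 59,000 (D) > 52,000 (E) > 44,500 (F) > 36,500 (A)
B is highest; pays the second-highest bid, $64,000.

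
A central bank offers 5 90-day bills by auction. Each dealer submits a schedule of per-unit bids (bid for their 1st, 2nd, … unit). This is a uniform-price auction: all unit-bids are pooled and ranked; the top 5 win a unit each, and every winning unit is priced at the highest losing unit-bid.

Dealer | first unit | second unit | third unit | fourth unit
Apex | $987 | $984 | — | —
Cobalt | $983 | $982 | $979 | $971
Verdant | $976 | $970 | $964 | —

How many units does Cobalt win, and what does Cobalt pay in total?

Merging the schedules and taking the best 5: 987 (Apex-1), 984 (Apex-2), 983 (Cobalt-1), 982 (Cobalt-2), 979 (Cobalt-3)
Highest rejected unit-bid = $976.
Cobalt wins 3 unit(s) at $976 each.

Cobalt: 3 units, pays $2,928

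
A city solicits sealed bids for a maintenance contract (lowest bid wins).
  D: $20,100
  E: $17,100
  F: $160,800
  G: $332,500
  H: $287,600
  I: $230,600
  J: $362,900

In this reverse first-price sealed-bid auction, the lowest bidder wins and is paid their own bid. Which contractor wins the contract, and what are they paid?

E is paid $17,100

Sorting bids: 17,100 (E) < 20,100 (D) < 160,800 (F) < 230,600 (I) < 287,600 (H) < 332,500 (G) < …
E has the lowest bid and is paid exactly that: $17,100.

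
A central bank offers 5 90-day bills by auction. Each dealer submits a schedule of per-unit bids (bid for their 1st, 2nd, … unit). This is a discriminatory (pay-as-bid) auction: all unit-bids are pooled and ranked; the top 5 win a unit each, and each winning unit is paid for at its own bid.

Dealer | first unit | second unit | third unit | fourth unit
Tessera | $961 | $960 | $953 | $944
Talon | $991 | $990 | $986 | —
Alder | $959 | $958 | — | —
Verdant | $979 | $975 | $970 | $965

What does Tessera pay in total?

Pooled unit-bids ranked (top 5): 991 (Talon-1), 990 (Talon-2), 986 (Talon-3), 979 (Verdant-1), 975 (Verdant-2)
Next rejected bid: $970 (not a price — pay-as-bid).
Tessera wins no units.

Tessera pays $0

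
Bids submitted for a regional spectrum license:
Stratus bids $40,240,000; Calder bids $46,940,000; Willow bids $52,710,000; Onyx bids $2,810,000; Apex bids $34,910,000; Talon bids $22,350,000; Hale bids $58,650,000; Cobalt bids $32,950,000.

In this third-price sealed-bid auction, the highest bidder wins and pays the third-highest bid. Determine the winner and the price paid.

Rule: the highest bidder wins and pays the third-highest bid.
Bids ranked: 58,650,000 (Hale) > 52,710,000 (Willow) > 46,940,000 (Calder) > 40,240,000 (Stratus) > 34,910,000 (Apex) > 32,950,000 (Cobalt) > …
Hale is highest; pays the third-highest bid, $46,940,000.

Hale pays $46,940,000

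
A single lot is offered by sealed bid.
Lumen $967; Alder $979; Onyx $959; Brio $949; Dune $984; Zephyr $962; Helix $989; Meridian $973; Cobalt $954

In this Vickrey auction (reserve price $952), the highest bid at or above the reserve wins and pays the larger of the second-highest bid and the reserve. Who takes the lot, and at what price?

Helix pays $984

Rule: the highest bid at or above the reserve wins and pays the larger of the second-highest bid and the reserve.
Bids in order: 989 (Helix) > 984 (Dune) > 979 (Alder) > 973 (Meridian) > 967 (Lumen) > 962 (Zephyr) > …
Helix has the top bid at or above the reserve ($989).
Second-highest bid $984 exceeds the reserve $952 → payment $984.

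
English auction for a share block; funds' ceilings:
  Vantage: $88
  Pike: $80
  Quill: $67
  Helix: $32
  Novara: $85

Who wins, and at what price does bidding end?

Limits in order: 88 (Vantage) > 85 (Novara) > 80 (Pike) > 67 (Quill) > 32 (Helix)
Bidding ends when Novara exits at $85; Vantage takes it.

Vantage wins at $85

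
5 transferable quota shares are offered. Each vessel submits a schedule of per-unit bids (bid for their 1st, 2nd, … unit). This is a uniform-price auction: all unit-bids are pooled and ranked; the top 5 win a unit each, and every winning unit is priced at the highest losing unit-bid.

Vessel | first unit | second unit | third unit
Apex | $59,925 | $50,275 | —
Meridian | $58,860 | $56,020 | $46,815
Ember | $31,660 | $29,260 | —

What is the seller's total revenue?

Total revenue: $158,300

Pooled unit-bids ranked (top 5): 59,925 (Apex-1), 58,860 (Meridian-1), 56,020 (Meridian-2), 50,275 (Apex-2), 46,815 (Meridian-3)
The (k+1)-th unit-bid is $31,660.
Allocation: Apex 2, Meridian 3. Every unit priced at $31,660.
Revenue = 5 × 31,660 = $158,300.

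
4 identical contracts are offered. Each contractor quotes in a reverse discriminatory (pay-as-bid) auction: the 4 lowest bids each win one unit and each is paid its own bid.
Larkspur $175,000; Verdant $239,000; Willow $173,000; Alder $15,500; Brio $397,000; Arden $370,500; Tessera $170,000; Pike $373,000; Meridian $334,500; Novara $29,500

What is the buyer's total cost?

Bids ranked low→high: 15,500 (Alder), 29,500 (Novara), 170,000 (Tessera), 173,000 (Willow), 175,000 (Larkspur), 239,000 (Verdant), …
Winners (4 units): Alder, Novara, Tessera, Willow.
Total cost = 15,500 + 29,500 + 170,000 + 173,000 = $388,000.

Total cost: $388,000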